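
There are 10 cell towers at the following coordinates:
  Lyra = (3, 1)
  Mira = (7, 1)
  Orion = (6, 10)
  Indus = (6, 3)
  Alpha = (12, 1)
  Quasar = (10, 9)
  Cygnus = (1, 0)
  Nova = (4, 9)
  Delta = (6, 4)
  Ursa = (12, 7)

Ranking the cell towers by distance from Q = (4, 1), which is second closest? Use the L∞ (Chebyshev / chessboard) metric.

d(Q, Lyra) = max(1, 0) = 1
d(Q, Mira) = max(3, 0) = 3
d(Q, Orion) = max(2, 9) = 9
d(Q, Indus) = max(2, 2) = 2
d(Q, Alpha) = max(8, 0) = 8
d(Q, Quasar) = max(6, 8) = 8
d(Q, Cygnus) = max(3, 1) = 3
d(Q, Nova) = max(0, 8) = 8
d(Q, Delta) = max(2, 3) = 3
d(Q, Ursa) = max(8, 6) = 8
Sorted ascending: Lyra, Indus, Mira, … — the second-nearest is Indus.

Indus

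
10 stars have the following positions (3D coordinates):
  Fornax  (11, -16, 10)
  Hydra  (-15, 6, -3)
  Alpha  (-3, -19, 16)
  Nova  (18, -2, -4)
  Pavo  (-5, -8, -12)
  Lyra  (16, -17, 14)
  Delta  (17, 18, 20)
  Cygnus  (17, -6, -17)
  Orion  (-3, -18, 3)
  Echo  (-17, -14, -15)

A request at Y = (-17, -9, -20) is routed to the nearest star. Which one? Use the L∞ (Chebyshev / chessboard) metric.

d(Y, Fornax) = max(28, 7, 30) = 30
d(Y, Hydra) = max(2, 15, 17) = 17
d(Y, Alpha) = max(14, 10, 36) = 36
d(Y, Nova) = max(35, 7, 16) = 35
d(Y, Pavo) = max(12, 1, 8) = 12
d(Y, Lyra) = max(33, 8, 34) = 34
d(Y, Delta) = max(34, 27, 40) = 40
d(Y, Cygnus) = max(34, 3, 3) = 34
d(Y, Orion) = max(14, 9, 23) = 23
d(Y, Echo) = max(0, 5, 5) = 5
The smallest is to Echo, so Y lies in the Voronoi region of Echo.

Echo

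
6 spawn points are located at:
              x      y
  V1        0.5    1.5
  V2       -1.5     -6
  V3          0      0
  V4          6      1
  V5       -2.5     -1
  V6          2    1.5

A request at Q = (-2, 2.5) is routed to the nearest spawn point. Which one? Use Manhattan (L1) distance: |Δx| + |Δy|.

V1

d(Q,V1) = |-2−0.5| + |2.5−1.5| = 2.5 + 1 = 3.5
d(Q,V2) = |-2−(-1.5)| + |2.5−(-6)| = 0.5 + 8.5 = 9
d(Q,V3) = |-2−0| + |2.5−0| = 2 + 2.5 = 4.5
d(Q,V4) = |-2−6| + |2.5−1| = 8 + 1.5 = 9.5
d(Q,V5) = |-2−(-2.5)| + |2.5−(-1)| = 0.5 + 3.5 = 4
d(Q,V6) = |-2−2| + |2.5−1.5| = 4 + 1 = 5
V1 is nearest.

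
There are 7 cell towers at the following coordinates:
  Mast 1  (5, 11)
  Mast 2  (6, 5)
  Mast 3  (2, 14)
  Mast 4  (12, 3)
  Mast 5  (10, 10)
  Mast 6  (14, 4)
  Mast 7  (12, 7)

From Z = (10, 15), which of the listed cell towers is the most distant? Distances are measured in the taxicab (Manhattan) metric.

Mast 6

d(Z, Mast 1) = |10−5| + |15−11| = 5 + 4 = 9
d(Z, Mast 2) = |10−6| + |15−5| = 4 + 10 = 14
d(Z, Mast 3) = |10−2| + |15−14| = 8 + 1 = 9
d(Z, Mast 4) = |10−12| + |15−3| = 2 + 12 = 14
d(Z, Mast 5) = |10−10| + |15−10| = 0 + 5 = 5
d(Z, Mast 6) = |10−14| + |15−4| = 4 + 11 = 15
d(Z, Mast 7) = |10−12| + |15−7| = 2 + 8 = 10
The largest is to Mast 6.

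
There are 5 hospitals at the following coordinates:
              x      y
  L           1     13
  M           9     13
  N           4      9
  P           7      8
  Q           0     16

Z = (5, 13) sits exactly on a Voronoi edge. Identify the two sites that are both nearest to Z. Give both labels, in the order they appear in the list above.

Squared distances from Z to each site:
|ZL|² = (5−1)² + (13−13)² = 16 + 0 = 16
|ZM|² = (5−9)² + (13−13)² = 16 + 0 = 16
|ZN|² = (5−4)² + (13−9)² = 1 + 16 = 17
|ZP|² = (5−7)² + (13−8)² = 4 + 25 = 29
|ZQ|² = (5−0)² + (13−16)² = 25 + 9 = 34
Z is equidistant from L and M (both at squared distance 16), and every other site is strictly farther — so Z lies on the L–M Voronoi edge.

L and M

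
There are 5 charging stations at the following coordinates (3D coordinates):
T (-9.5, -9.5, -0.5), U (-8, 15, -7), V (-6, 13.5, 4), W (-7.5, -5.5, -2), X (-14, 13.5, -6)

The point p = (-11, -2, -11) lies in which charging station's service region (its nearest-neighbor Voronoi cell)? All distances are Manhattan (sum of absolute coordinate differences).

d(p,T) = |-11−(-9.5)| + |-2−(-9.5)| + |-11−(-0.5)| = 1.5 + 7.5 + 10.5 = 19.5
d(p,U) = |-11−(-8)| + |-2−15| + |-11−(-7)| = 3 + 17 + 4 = 24
d(p,V) = |-11−(-6)| + |-2−13.5| + |-11−4| = 5 + 15.5 + 15 = 35.5
d(p,W) = |-11−(-7.5)| + |-2−(-5.5)| + |-11−(-2)| = 3.5 + 3.5 + 9 = 16
d(p,X) = |-11−(-14)| + |-2−13.5| + |-11−(-6)| = 3 + 15.5 + 5 = 23.5
W is nearest.

W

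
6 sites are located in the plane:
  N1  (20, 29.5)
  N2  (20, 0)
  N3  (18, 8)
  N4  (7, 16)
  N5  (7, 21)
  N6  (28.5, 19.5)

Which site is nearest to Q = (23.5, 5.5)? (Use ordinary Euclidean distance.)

N3

Squared Euclidean distances:
|QN1|² = (23.5−20)² + (5.5−29.5)² = 12.25 + 576 = 588.25
|QN2|² = (23.5−20)² + (5.5−0)² = 12.25 + 30.25 = 42.5
|QN3|² = (23.5−18)² + (5.5−8)² = 30.25 + 6.25 = 36.5
|QN4|² = (23.5−7)² + (5.5−16)² = 272.25 + 110.25 = 382.5
|QN5|² = (23.5−7)² + (5.5−21)² = 272.25 + 240.25 = 512.5
|QN6|² = (23.5−28.5)² + (5.5−19.5)² = 25 + 196 = 221
Minimum is at N3.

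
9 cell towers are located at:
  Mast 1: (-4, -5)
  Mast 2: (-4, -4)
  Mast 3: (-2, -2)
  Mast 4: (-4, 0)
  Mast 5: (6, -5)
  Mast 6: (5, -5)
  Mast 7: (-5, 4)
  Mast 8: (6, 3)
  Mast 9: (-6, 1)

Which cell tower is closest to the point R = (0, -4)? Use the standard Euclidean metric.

Mast 3

Squared Euclidean distances:
d²(R, Mast 1) = 16 + 1 = 17
d²(R, Mast 2) = 16 + 0 = 16
d²(R, Mast 3) = 4 + 4 = 8
d²(R, Mast 4) = 16 + 16 = 32
d²(R, Mast 5) = 36 + 1 = 37
d²(R, Mast 6) = 25 + 1 = 26
d²(R, Mast 7) = 25 + 64 = 89
d²(R, Mast 8) = 36 + 49 = 85
d²(R, Mast 9) = 36 + 25 = 61
Minimum is at Mast 3.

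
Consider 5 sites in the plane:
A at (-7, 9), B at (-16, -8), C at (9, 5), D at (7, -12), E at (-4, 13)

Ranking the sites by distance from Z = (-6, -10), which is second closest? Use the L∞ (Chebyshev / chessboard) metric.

D

d(Z,A) = max(1, 19) = 19
d(Z,B) = max(10, 2) = 10
d(Z,C) = max(15, 15) = 15
d(Z,D) = max(13, 2) = 13
d(Z,E) = max(2, 23) = 23
Sorted ascending: B, D, C, … — the second-nearest is D.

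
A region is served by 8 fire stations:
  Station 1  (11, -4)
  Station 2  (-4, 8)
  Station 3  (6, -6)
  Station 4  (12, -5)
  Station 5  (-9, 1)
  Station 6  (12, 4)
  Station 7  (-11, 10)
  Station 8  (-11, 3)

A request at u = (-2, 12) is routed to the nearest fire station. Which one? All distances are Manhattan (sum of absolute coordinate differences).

Station 2

d(u, Station 1) = 13 + 16 = 29
d(u, Station 2) = 2 + 4 = 6
d(u, Station 3) = 8 + 18 = 26
d(u, Station 4) = 14 + 17 = 31
d(u, Station 5) = 7 + 11 = 18
d(u, Station 6) = 14 + 8 = 22
d(u, Station 7) = 9 + 2 = 11
d(u, Station 8) = 9 + 9 = 18
The smallest is to Station 2, so u lies in the Voronoi region of Station 2.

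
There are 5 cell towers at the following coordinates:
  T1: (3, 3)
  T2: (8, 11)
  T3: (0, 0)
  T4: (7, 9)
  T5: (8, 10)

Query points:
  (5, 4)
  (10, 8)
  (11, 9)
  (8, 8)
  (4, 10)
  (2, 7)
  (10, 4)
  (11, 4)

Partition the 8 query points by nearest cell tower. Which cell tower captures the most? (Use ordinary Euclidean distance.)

T4

(5, 4) — d² to each: T1:5, T2:58, T3:41, T4:29, T5:45 → nearest is T1
(10, 8) — d² to each: T1:74, T2:13, T3:164, T4:10, T5:8 → nearest is T5
(11, 9) — d² to each: T1:100, T2:13, T3:202, T4:16, T5:10 → nearest is T5
(8, 8) — d² to each: T1:50, T2:9, T3:128, T4:2, T5:4 → nearest is T4
(4, 10) — d² to each: T1:50, T2:17, T3:116, T4:10, T5:16 → nearest is T4
(2, 7) — d² to each: T1:17, T2:52, T3:53, T4:29, T5:45 → nearest is T1
(10, 4) — d² to each: T1:50, T2:53, T3:116, T4:34, T5:40 → nearest is T4
(11, 4) — d² to each: T1:65, T2:58, T3:137, T4:41, T5:45 → nearest is T4
Tally — T1:2, T4:4, T5:2. T4 captures the most (4).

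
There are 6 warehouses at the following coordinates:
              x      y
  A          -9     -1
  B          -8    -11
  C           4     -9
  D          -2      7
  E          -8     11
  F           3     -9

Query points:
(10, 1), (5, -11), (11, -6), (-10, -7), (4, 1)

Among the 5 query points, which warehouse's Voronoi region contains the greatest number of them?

C

(10, 1) — d² to each: A:365, B:468, C:136, D:180, E:424, F:149 → nearest is C
(5, -11) — d² to each: A:296, B:169, C:5, D:373, E:653, F:8 → nearest is C
(11, -6) — d² to each: A:425, B:386, C:58, D:338, E:650, F:73 → nearest is C
(-10, -7) — d² to each: A:37, B:20, C:200, D:260, E:328, F:173 → nearest is B
(4, 1) — d² to each: A:173, B:288, C:100, D:72, E:244, F:101 → nearest is D
Tally — B:1, C:3, D:1. C captures the most (3).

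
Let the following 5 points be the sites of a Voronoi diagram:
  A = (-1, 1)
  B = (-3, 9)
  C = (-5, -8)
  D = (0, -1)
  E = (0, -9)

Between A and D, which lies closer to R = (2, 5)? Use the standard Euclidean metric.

A

Compare squared distances:
|RA|² = (2−(-1))² + (5−1)² = 9 + 16 = 25
|RD|² = (2−0)² + (5−(-1))² = 4 + 36 = 40
25 < 40, so A is closer.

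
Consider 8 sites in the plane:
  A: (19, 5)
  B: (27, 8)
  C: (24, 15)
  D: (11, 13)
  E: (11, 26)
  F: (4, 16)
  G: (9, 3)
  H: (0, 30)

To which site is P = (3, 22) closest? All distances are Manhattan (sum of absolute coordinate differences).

d(P,A) = |3−19| + |22−5| = 16 + 17 = 33
d(P,B) = |3−27| + |22−8| = 24 + 14 = 38
d(P,C) = |3−24| + |22−15| = 21 + 7 = 28
d(P,D) = |3−11| + |22−13| = 8 + 9 = 17
d(P,E) = |3−11| + |22−26| = 8 + 4 = 12
d(P,F) = |3−4| + |22−16| = 1 + 6 = 7
d(P,G) = |3−9| + |22−3| = 6 + 19 = 25
d(P,H) = |3−0| + |22−30| = 3 + 8 = 11
Minimum is at F.

F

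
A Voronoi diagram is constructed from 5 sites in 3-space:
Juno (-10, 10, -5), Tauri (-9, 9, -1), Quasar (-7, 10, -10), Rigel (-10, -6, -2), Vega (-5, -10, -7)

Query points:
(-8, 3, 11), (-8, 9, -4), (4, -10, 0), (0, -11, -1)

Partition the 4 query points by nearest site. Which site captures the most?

Vega

(-8, 3, 11) — d² to each: Juno:309, Tauri:181, Quasar:491, Rigel:254, Vega:502 → nearest is Tauri
(-8, 9, -4) — d² to each: Juno:6, Tauri:10, Quasar:38, Rigel:233, Vega:379 → nearest is Juno
(4, -10, 0) — d² to each: Juno:621, Tauri:531, Quasar:621, Rigel:216, Vega:130 → nearest is Vega
(0, -11, -1) — d² to each: Juno:557, Tauri:481, Quasar:571, Rigel:126, Vega:62 → nearest is Vega
Tally — Juno:1, Tauri:1, Vega:2. Vega captures the most (2).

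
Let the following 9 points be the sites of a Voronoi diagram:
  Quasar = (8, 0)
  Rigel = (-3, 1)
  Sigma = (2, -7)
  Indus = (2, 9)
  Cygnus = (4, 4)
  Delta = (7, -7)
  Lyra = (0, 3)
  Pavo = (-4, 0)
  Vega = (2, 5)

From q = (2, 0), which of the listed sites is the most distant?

Indus

Squared Euclidean distances:
d²(q, Quasar) = (2−8)² + (0−0)² = 36 + 0 = 36
d²(q, Rigel) = (2−(-3))² + (0−1)² = 25 + 1 = 26
d²(q, Sigma) = (2−2)² + (0−(-7))² = 0 + 49 = 49
d²(q, Indus) = (2−2)² + (0−9)² = 0 + 81 = 81
d²(q, Cygnus) = (2−4)² + (0−4)² = 4 + 16 = 20
d²(q, Delta) = (2−7)² + (0−(-7))² = 25 + 49 = 74
d²(q, Lyra) = (2−0)² + (0−3)² = 4 + 9 = 13
d²(q, Pavo) = (2−(-4))² + (0−0)² = 36 + 0 = 36
d²(q, Vega) = (2−2)² + (0−5)² = 0 + 25 = 25
The largest is to Indus.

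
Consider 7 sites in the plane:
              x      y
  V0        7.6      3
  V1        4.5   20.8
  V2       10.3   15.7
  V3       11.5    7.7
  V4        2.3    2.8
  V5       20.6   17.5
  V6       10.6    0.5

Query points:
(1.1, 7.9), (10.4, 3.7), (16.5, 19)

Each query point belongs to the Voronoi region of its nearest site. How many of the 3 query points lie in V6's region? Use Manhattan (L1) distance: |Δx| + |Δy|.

(1.1, 7.9) — d to each: V0:11.4, V1:16.3, V2:17, V3:10.6, V4:6.3, V5:29.1, V6:16.9 → nearest is V4
(10.4, 3.7) — d to each: V0:3.5, V1:23, V2:12.1, V3:5.1, V4:9, V5:24, V6:3.4 → nearest is V6
(16.5, 19) — d to each: V0:24.9, V1:13.8, V2:9.5, V3:16.3, V4:30.4, V5:5.6, V6:24.4 → nearest is V5
1 of the 3 points has V6 as nearest.

1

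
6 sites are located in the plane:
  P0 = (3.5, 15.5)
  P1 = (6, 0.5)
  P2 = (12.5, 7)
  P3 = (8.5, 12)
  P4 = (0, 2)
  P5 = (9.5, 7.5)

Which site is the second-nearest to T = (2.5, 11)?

P3

Compare squared distances (the ordering matches that of the actual distances):
|TP0|² = (2.5−3.5)² + (11−15.5)² = 1 + 20.25 = 21.25
|TP1|² = (2.5−6)² + (11−0.5)² = 12.25 + 110.25 = 122.5
|TP2|² = (2.5−12.5)² + (11−7)² = 100 + 16 = 116
|TP3|² = (2.5−8.5)² + (11−12)² = 36 + 1 = 37
|TP4|² = (2.5−0)² + (11−2)² = 6.25 + 81 = 87.25
|TP5|² = (2.5−9.5)² + (11−7.5)² = 49 + 12.25 = 61.25
Sorted ascending: P0, P3, P5, … — the second-nearest is P3.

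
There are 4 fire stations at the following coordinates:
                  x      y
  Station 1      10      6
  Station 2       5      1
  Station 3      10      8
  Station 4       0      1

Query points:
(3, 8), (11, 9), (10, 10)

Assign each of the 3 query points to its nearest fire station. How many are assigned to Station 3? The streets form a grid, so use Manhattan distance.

(3, 8) — d to each: Station 1:9, Station 2:9, Station 3:7, Station 4:10 → nearest is Station 3
(11, 9) — d to each: Station 1:4, Station 2:14, Station 3:2, Station 4:19 → nearest is Station 3
(10, 10) — d to each: Station 1:4, Station 2:14, Station 3:2, Station 4:19 → nearest is Station 3
3 of the 3 points have Station 3 as nearest.

3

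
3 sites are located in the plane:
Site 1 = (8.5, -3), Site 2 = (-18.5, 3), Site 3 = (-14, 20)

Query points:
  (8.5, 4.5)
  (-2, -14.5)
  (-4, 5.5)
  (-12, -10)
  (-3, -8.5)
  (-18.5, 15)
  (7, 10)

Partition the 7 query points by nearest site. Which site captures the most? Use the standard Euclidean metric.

Site 1

(8.5, 4.5) — d² to each: Site 1:56.25, Site 2:731.25, Site 3:746.5 → nearest is Site 1
(-2, -14.5) — d² to each: Site 1:242.5, Site 2:578.5, Site 3:1334.25 → nearest is Site 1
(-4, 5.5) — d² to each: Site 1:228.5, Site 2:216.5, Site 3:310.25 → nearest is Site 2
(-12, -10) — d² to each: Site 1:469.25, Site 2:211.25, Site 3:904 → nearest is Site 2
(-3, -8.5) — d² to each: Site 1:162.5, Site 2:372.5, Site 3:933.25 → nearest is Site 1
(-18.5, 15) — d² to each: Site 1:1053, Site 2:144, Site 3:45.25 → nearest is Site 3
(7, 10) — d² to each: Site 1:171.25, Site 2:699.25, Site 3:541 → nearest is Site 1
Tally — Site 1:4, Site 2:2, Site 3:1. Site 1 captures the most (4).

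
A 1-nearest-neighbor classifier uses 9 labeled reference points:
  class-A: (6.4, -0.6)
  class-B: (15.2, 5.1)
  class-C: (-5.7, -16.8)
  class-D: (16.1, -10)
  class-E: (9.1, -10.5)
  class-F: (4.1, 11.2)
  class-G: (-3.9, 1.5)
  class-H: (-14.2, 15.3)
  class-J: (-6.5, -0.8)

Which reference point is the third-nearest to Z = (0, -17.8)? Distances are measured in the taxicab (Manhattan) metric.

class-G

d(Z, class-A) = 6.4 + 17.2 = 23.6
d(Z, class-B) = 15.2 + 22.9 = 38.1
d(Z, class-C) = 5.7 + 1 = 6.7
d(Z, class-D) = 16.1 + 7.8 = 23.9
d(Z, class-E) = 9.1 + 7.3 = 16.4
d(Z, class-F) = 4.1 + 29 = 33.1
d(Z, class-G) = 3.9 + 19.3 = 23.2
d(Z, class-H) = 14.2 + 33.1 = 47.3
d(Z, class-J) = 6.5 + 17 = 23.5
Sorted ascending: class-C, class-E, class-G, class-J, … — the third-nearest is class-G.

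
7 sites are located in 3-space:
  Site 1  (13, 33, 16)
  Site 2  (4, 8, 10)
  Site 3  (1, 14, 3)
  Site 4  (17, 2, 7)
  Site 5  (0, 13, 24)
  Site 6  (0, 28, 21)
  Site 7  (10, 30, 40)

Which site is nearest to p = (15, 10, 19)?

Site 2

Compare squared distances (the ordering matches that of the actual distances):
d²(p, Site 1) = (15−13)² + (10−33)² + (19−16)² = 4 + 529 + 9 = 542
d²(p, Site 2) = (15−4)² + (10−8)² + (19−10)² = 121 + 4 + 81 = 206
d²(p, Site 3) = (15−1)² + (10−14)² + (19−3)² = 196 + 16 + 256 = 468
d²(p, Site 4) = (15−17)² + (10−2)² + (19−7)² = 4 + 64 + 144 = 212
d²(p, Site 5) = (15−0)² + (10−13)² + (19−24)² = 225 + 9 + 25 = 259
d²(p, Site 6) = (15−0)² + (10−28)² + (19−21)² = 225 + 324 + 4 = 553
d²(p, Site 7) = (15−10)² + (10−30)² + (19−40)² = 25 + 400 + 441 = 866
Site 2 is nearest.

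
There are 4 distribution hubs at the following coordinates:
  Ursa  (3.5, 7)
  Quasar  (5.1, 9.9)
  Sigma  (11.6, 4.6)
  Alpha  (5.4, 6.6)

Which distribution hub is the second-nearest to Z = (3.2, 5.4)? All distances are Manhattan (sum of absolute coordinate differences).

d(Z, Ursa) = |3.2−3.5| + |5.4−7| = 0.3 + 1.6 = 1.9
d(Z, Quasar) = |3.2−5.1| + |5.4−9.9| = 1.9 + 4.5 = 6.4
d(Z, Sigma) = |3.2−11.6| + |5.4−4.6| = 8.4 + 0.8 = 9.2
d(Z, Alpha) = |3.2−5.4| + |5.4−6.6| = 2.2 + 1.2 = 3.4
Sorted ascending: Ursa, Alpha, Quasar, … — the second-nearest is Alpha.

Alpha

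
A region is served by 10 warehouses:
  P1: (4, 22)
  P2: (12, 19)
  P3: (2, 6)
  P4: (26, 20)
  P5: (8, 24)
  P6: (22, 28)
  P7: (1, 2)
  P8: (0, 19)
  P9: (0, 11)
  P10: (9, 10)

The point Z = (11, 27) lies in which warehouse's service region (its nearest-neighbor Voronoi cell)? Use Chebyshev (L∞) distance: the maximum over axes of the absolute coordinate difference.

P5

d(Z,P1) = max(7, 5) = 7
d(Z,P2) = max(1, 8) = 8
d(Z,P3) = max(9, 21) = 21
d(Z,P4) = max(15, 7) = 15
d(Z,P5) = max(3, 3) = 3
d(Z,P6) = max(11, 1) = 11
d(Z,P7) = max(10, 25) = 25
d(Z,P8) = max(11, 8) = 11
d(Z,P9) = max(11, 16) = 16
d(Z, P10) = max(2, 17) = 17
Minimum is at P5.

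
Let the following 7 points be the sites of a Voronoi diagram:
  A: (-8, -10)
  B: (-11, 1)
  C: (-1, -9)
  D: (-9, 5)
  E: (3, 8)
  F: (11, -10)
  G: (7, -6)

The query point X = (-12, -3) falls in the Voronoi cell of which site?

B

Since √ is increasing, it suffices to compare squared distances:
|XA|² = (-12−(-8))² + (-3−(-10))² = 16 + 49 = 65
|XB|² = (-12−(-11))² + (-3−1)² = 1 + 16 = 17
|XC|² = (-12−(-1))² + (-3−(-9))² = 121 + 36 = 157
|XD|² = (-12−(-9))² + (-3−5)² = 9 + 64 = 73
|XE|² = (-12−3)² + (-3−8)² = 225 + 121 = 346
|XF|² = (-12−11)² + (-3−(-10))² = 529 + 49 = 578
|XG|² = (-12−7)² + (-3−(-6))² = 361 + 9 = 370
Minimum is at B.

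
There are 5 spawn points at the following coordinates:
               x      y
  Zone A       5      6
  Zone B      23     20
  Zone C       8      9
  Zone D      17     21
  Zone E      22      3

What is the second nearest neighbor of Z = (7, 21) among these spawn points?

Since √ is increasing, it suffices to compare squared distances:
d²(Z, Zone A) = 4 + 225 = 229
d²(Z, Zone B) = 256 + 1 = 257
d²(Z, Zone C) = 1 + 144 = 145
d²(Z, Zone D) = 100 + 0 = 100
d²(Z, Zone E) = 225 + 324 = 549
Sorted ascending: Zone D, Zone C, Zone A, … — the second-nearest is Zone C.

Zone C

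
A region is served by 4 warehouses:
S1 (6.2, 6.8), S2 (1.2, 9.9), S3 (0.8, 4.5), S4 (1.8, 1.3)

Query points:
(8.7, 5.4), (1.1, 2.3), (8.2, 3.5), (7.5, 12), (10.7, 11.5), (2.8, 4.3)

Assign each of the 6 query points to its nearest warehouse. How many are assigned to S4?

1

(8.7, 5.4) — d² to each: S1:8.21, S2:76.5, S3:63.22, S4:64.42 → nearest is S1
(1.1, 2.3) — d² to each: S1:46.26, S2:57.77, S3:4.93, S4:1.49 → nearest is S4
(8.2, 3.5) — d² to each: S1:14.89, S2:89.96, S3:55.76, S4:45.8 → nearest is S1
(7.5, 12) — d² to each: S1:28.73, S2:44.1, S3:101.14, S4:146.98 → nearest is S1
(10.7, 11.5) — d² to each: S1:42.34, S2:92.81, S3:147.01, S4:183.25 → nearest is S1
(2.8, 4.3) — d² to each: S1:17.81, S2:33.92, S3:4.04, S4:10 → nearest is S3
1 of the 6 points has S4 as nearest.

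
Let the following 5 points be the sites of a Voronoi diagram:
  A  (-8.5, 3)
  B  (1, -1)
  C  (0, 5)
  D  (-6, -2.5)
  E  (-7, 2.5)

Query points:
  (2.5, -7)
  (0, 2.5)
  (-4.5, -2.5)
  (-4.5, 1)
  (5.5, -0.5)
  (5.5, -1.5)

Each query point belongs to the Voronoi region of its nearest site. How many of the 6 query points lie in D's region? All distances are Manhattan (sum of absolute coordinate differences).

(2.5, -7) — d to each: A:21, B:7.5, C:14.5, D:13, E:19 → nearest is B
(0, 2.5) — d to each: A:9, B:4.5, C:2.5, D:11, E:7 → nearest is C
(-4.5, -2.5) — d to each: A:9.5, B:7, C:12, D:1.5, E:7.5 → nearest is D
(-4.5, 1) — d to each: A:6, B:7.5, C:8.5, D:5, E:4 → nearest is E
(5.5, -0.5) — d to each: A:17.5, B:5, C:11, D:13.5, E:15.5 → nearest is B
(5.5, -1.5) — d to each: A:18.5, B:5, C:12, D:12.5, E:16.5 → nearest is B
1 of the 6 points has D as nearest.

1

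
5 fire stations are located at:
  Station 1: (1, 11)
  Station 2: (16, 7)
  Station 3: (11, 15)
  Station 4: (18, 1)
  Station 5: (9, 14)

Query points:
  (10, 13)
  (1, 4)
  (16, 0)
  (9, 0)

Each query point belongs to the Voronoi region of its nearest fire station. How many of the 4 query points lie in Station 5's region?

(10, 13) — d² to each: Station 1:85, Station 2:72, Station 3:5, Station 4:208, Station 5:2 → nearest is Station 5
(1, 4) — d² to each: Station 1:49, Station 2:234, Station 3:221, Station 4:298, Station 5:164 → nearest is Station 1
(16, 0) — d² to each: Station 1:346, Station 2:49, Station 3:250, Station 4:5, Station 5:245 → nearest is Station 4
(9, 0) — d² to each: Station 1:185, Station 2:98, Station 3:229, Station 4:82, Station 5:196 → nearest is Station 4
1 of the 4 points has Station 5 as nearest.

1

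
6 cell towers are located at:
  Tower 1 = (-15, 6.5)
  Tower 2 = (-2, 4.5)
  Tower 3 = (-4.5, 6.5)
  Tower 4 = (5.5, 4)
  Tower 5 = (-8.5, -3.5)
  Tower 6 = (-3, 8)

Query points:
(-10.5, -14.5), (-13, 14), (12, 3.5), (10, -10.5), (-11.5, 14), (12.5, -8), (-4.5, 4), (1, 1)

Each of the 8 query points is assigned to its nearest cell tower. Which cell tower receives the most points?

Tower 4

(-10.5, -14.5) — d² to each: Tower 1:461.25, Tower 2:433.25, Tower 3:477, Tower 4:598.25, Tower 5:125, Tower 6:562.5 → nearest is Tower 5
(-13, 14) — d² to each: Tower 1:60.25, Tower 2:211.25, Tower 3:128.5, Tower 4:442.25, Tower 5:326.5, Tower 6:136 → nearest is Tower 1
(12, 3.5) — d² to each: Tower 1:738, Tower 2:197, Tower 3:281.25, Tower 4:42.5, Tower 5:469.25, Tower 6:245.25 → nearest is Tower 4
(10, -10.5) — d² to each: Tower 1:914, Tower 2:369, Tower 3:499.25, Tower 4:230.5, Tower 5:391.25, Tower 6:511.25 → nearest is Tower 4
(-11.5, 14) — d² to each: Tower 1:68.5, Tower 2:180.5, Tower 3:105.25, Tower 4:389, Tower 5:315.25, Tower 6:108.25 → nearest is Tower 1
(12.5, -8) — d² to each: Tower 1:966.5, Tower 2:366.5, Tower 3:499.25, Tower 4:193, Tower 5:461.25, Tower 6:496.25 → nearest is Tower 4
(-4.5, 4) — d² to each: Tower 1:116.5, Tower 2:6.5, Tower 3:6.25, Tower 4:100, Tower 5:72.25, Tower 6:18.25 → nearest is Tower 3
(1, 1) — d² to each: Tower 1:286.25, Tower 2:21.25, Tower 3:60.5, Tower 4:29.25, Tower 5:110.5, Tower 6:65 → nearest is Tower 2
Tally — Tower 1:2, Tower 2:1, Tower 3:1, Tower 4:3, Tower 5:1. Tower 4 captures the most (3).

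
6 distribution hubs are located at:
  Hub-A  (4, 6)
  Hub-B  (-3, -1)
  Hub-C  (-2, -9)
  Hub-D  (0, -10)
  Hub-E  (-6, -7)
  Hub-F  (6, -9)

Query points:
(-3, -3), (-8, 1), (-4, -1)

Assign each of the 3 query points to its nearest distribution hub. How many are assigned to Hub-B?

3

(-3, -3) — d² to each: Hub-A:130, Hub-B:4, Hub-C:37, Hub-D:58, Hub-E:25, Hub-F:117 → nearest is Hub-B
(-8, 1) — d² to each: Hub-A:169, Hub-B:29, Hub-C:136, Hub-D:185, Hub-E:68, Hub-F:296 → nearest is Hub-B
(-4, -1) — d² to each: Hub-A:113, Hub-B:1, Hub-C:68, Hub-D:97, Hub-E:40, Hub-F:164 → nearest is Hub-B
3 of the 3 points have Hub-B as nearest.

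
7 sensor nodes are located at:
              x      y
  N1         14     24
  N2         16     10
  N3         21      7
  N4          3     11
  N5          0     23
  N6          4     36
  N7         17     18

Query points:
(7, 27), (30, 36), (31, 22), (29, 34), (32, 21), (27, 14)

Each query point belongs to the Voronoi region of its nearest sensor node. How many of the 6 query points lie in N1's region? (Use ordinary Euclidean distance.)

(7, 27) — d² to each: N1:58, N2:370, N3:596, N4:272, N5:65, N6:90, N7:181 → nearest is N1
(30, 36) — d² to each: N1:400, N2:872, N3:922, N4:1354, N5:1069, N6:676, N7:493 → nearest is N1
(31, 22) — d² to each: N1:293, N2:369, N3:325, N4:905, N5:962, N6:925, N7:212 → nearest is N7
(29, 34) — d² to each: N1:325, N2:745, N3:793, N4:1205, N5:962, N6:629, N7:400 → nearest is N1
(32, 21) — d² to each: N1:333, N2:377, N3:317, N4:941, N5:1028, N6:1009, N7:234 → nearest is N7
(27, 14) — d² to each: N1:269, N2:137, N3:85, N4:585, N5:810, N6:1013, N7:116 → nearest is N3
3 of the 6 points have N1 as nearest.

3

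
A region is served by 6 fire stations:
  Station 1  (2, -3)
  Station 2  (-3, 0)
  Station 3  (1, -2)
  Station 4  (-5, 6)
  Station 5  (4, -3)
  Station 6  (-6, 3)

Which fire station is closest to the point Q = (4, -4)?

Station 5

Squared Euclidean distances:
d²(Q, Station 1) = (4−2)² + (-4−(-3))² = 4 + 1 = 5
d²(Q, Station 2) = (4−(-3))² + (-4−0)² = 49 + 16 = 65
d²(Q, Station 3) = (4−1)² + (-4−(-2))² = 9 + 4 = 13
d²(Q, Station 4) = (4−(-5))² + (-4−6)² = 81 + 100 = 181
d²(Q, Station 5) = (4−4)² + (-4−(-3))² = 0 + 1 = 1
d²(Q, Station 6) = (4−(-6))² + (-4−3)² = 100 + 49 = 149
Station 5 is nearest.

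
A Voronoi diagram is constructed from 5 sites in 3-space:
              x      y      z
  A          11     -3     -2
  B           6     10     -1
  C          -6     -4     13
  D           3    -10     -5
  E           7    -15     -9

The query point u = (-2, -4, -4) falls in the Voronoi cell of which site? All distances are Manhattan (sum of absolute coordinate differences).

d(u,A) = |-2−11| + |-4−(-3)| + |-4−(-2)| = 13 + 1 + 2 = 16
d(u,B) = |-2−6| + |-4−10| + |-4−(-1)| = 8 + 14 + 3 = 25
d(u,C) = |-2−(-6)| + |-4−(-4)| + |-4−13| = 4 + 0 + 17 = 21
d(u,D) = |-2−3| + |-4−(-10)| + |-4−(-5)| = 5 + 6 + 1 = 12
d(u,E) = |-2−7| + |-4−(-15)| + |-4−(-9)| = 9 + 11 + 5 = 25
D is nearest.

D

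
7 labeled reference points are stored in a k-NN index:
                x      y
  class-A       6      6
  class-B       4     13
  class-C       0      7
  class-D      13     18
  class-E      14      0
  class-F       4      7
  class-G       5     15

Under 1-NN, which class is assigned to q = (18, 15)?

Since √ is increasing, it suffices to compare squared distances:
d²(q, class-A) = (18−6)² + (15−6)² = 144 + 81 = 225
d²(q, class-B) = (18−4)² + (15−13)² = 196 + 4 = 200
d²(q, class-C) = (18−0)² + (15−7)² = 324 + 64 = 388
d²(q, class-D) = (18−13)² + (15−18)² = 25 + 9 = 34
d²(q, class-E) = (18−14)² + (15−0)² = 16 + 225 = 241
d²(q, class-F) = (18−4)² + (15−7)² = 196 + 64 = 260
d²(q, class-G) = (18−5)² + (15−15)² = 169 + 0 = 169
Minimum is at class-D.

class-D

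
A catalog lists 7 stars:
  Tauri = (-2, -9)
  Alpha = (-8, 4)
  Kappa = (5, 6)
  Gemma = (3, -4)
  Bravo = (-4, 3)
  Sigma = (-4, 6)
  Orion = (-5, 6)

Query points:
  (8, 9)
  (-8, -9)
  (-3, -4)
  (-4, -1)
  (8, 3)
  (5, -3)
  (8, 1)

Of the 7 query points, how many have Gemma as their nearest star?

1

(8, 9) — d² to each: Tauri:424, Alpha:281, Kappa:18, Gemma:194, Bravo:180, Sigma:153, Orion:178 → nearest is Kappa
(-8, -9) — d² to each: Tauri:36, Alpha:169, Kappa:394, Gemma:146, Bravo:160, Sigma:241, Orion:234 → nearest is Tauri
(-3, -4) — d² to each: Tauri:26, Alpha:89, Kappa:164, Gemma:36, Bravo:50, Sigma:101, Orion:104 → nearest is Tauri
(-4, -1) — d² to each: Tauri:68, Alpha:41, Kappa:130, Gemma:58, Bravo:16, Sigma:49, Orion:50 → nearest is Bravo
(8, 3) — d² to each: Tauri:244, Alpha:257, Kappa:18, Gemma:74, Bravo:144, Sigma:153, Orion:178 → nearest is Kappa
(5, -3) — d² to each: Tauri:85, Alpha:218, Kappa:81, Gemma:5, Bravo:117, Sigma:162, Orion:181 → nearest is Gemma
(8, 1) — d² to each: Tauri:200, Alpha:265, Kappa:34, Gemma:50, Bravo:148, Sigma:169, Orion:194 → nearest is Kappa
1 of the 7 points has Gemma as nearest.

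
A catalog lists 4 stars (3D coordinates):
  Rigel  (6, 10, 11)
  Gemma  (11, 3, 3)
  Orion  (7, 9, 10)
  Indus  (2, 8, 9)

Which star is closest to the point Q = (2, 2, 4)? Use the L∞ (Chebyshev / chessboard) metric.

Indus

d(Q, Rigel) = max(4, 8, 7) = 8
d(Q, Gemma) = max(9, 1, 1) = 9
d(Q, Orion) = max(5, 7, 6) = 7
d(Q, Indus) = max(0, 6, 5) = 6
Indus is nearest.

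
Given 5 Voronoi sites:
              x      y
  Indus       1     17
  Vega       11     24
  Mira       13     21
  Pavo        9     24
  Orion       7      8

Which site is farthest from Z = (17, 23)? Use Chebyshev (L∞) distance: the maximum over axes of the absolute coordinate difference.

d(Z, Indus) = max(16, 6) = 16
d(Z, Vega) = max(6, 1) = 6
d(Z, Mira) = max(4, 2) = 4
d(Z, Pavo) = max(8, 1) = 8
d(Z, Orion) = max(10, 15) = 15
The largest is to Indus.

Indus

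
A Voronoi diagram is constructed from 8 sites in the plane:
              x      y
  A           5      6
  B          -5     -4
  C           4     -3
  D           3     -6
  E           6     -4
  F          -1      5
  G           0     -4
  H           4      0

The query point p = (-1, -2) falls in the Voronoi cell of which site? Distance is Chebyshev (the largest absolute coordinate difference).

G

d(p,A) = max(6, 8) = 8
d(p,B) = max(4, 2) = 4
d(p,C) = max(5, 1) = 5
d(p,D) = max(4, 4) = 4
d(p,E) = max(7, 2) = 7
d(p,F) = max(0, 7) = 7
d(p,G) = max(1, 2) = 2
d(p,H) = max(5, 2) = 5
The smallest is to G, so p lies in the Voronoi region of G.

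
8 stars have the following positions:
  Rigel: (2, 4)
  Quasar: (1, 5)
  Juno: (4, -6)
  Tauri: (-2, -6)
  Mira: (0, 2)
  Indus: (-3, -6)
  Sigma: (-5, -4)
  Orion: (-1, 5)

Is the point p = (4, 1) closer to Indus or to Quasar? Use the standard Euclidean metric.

Quasar

Compare squared distances:
d²(p, Indus) = (4−(-3))² + (1−(-6))² = 49 + 49 = 98
d²(p, Quasar) = (4−1)² + (1−5)² = 9 + 16 = 25
98 > 25, so Quasar is closer.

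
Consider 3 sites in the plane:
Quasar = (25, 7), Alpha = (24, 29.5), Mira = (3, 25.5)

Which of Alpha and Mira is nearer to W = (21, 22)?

Compare squared distances:
d²(W, Alpha) = (21−24)² + (22−29.5)² = 9 + 56.25 = 65.25
d²(W, Mira) = (21−3)² + (22−25.5)² = 324 + 12.25 = 336.25
65.25 < 336.25, so Alpha is closer.

Alpha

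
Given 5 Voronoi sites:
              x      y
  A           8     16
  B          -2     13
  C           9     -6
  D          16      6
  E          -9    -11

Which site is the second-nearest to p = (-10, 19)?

A

Squared Euclidean distances:
|pA|² = (-10−8)² + (19−16)² = 324 + 9 = 333
|pB|² = (-10−(-2))² + (19−13)² = 64 + 36 = 100
|pC|² = (-10−9)² + (19−(-6))² = 361 + 625 = 986
|pD|² = (-10−16)² + (19−6)² = 676 + 169 = 845
|pE|² = (-10−(-9))² + (19−(-11))² = 1 + 900 = 901
Sorted ascending: B, A, D, … — the second-nearest is A.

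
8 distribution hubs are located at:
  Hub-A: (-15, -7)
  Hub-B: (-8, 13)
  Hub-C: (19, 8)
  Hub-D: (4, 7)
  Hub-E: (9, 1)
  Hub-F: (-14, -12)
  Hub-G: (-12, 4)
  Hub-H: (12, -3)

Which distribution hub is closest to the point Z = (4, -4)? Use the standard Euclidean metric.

Compare squared distances (the ordering matches that of the actual distances):
d²(Z, Hub-A) = 361 + 9 = 370
d²(Z, Hub-B) = 144 + 289 = 433
d²(Z, Hub-C) = 225 + 144 = 369
d²(Z, Hub-D) = 0 + 121 = 121
d²(Z, Hub-E) = 25 + 25 = 50
d²(Z, Hub-F) = 324 + 64 = 388
d²(Z, Hub-G) = 256 + 64 = 320
d²(Z, Hub-H) = 64 + 1 = 65
The smallest is to Hub-E, so Z lies in the Voronoi region of Hub-E.

Hub-E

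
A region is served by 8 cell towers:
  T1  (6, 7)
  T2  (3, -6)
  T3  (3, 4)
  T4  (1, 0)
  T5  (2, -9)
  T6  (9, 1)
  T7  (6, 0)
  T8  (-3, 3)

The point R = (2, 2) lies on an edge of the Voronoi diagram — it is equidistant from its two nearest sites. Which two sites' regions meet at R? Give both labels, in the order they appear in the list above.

Squared distances from R to each site:
|RT1|² = 16 + 25 = 41
|RT2|² = 1 + 64 = 65
|RT3|² = 1 + 4 = 5
|RT4|² = 1 + 4 = 5
|RT5|² = 0 + 121 = 121
|RT6|² = 49 + 1 = 50
|RT7|² = 16 + 4 = 20
|RT8|² = 25 + 1 = 26
R is equidistant from T3 and T4 (both at squared distance 5), and every other site is strictly farther — so R lies on the T3–T4 Voronoi edge.

T3 and T4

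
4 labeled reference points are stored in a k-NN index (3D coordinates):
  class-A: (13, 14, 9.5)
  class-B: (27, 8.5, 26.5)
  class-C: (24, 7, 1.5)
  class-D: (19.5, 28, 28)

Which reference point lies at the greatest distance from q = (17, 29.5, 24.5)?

class-C

Compare squared distances (the ordering matches that of the actual distances):
d²(q, class-A) = (17−13)² + (29.5−14)² + (24.5−9.5)² = 16 + 240.25 + 225 = 481.25
d²(q, class-B) = (17−27)² + (29.5−8.5)² + (24.5−26.5)² = 100 + 441 + 4 = 545
d²(q, class-C) = (17−24)² + (29.5−7)² + (24.5−1.5)² = 49 + 506.25 + 529 = 1084.25
d²(q, class-D) = (17−19.5)² + (29.5−28)² + (24.5−28)² = 6.25 + 2.25 + 12.25 = 20.75
The largest is to class-C.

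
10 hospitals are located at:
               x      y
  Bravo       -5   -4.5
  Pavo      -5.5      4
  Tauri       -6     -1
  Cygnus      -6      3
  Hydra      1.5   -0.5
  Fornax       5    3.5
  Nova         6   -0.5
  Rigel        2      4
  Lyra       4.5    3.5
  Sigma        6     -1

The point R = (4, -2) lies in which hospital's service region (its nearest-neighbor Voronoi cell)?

Compare squared distances (the ordering matches that of the actual distances):
d²(R, Bravo) = 81 + 6.25 = 87.25
d²(R, Pavo) = 90.25 + 36 = 126.25
d²(R, Tauri) = 100 + 1 = 101
d²(R, Cygnus) = 100 + 25 = 125
d²(R, Hydra) = 6.25 + 2.25 = 8.5
d²(R, Fornax) = 1 + 30.25 = 31.25
d²(R, Nova) = 4 + 2.25 = 6.25
d²(R, Rigel) = 4 + 36 = 40
d²(R, Lyra) = 0.25 + 30.25 = 30.5
d²(R, Sigma) = 4 + 1 = 5
Sigma is nearest.

Sigma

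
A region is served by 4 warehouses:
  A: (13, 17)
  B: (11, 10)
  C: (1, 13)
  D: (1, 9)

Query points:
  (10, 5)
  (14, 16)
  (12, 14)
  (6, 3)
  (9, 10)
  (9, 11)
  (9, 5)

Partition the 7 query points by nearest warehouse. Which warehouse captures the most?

B

(10, 5) — d² to each: A:153, B:26, C:145, D:97 → nearest is B
(14, 16) — d² to each: A:2, B:45, C:178, D:218 → nearest is A
(12, 14) — d² to each: A:10, B:17, C:122, D:146 → nearest is A
(6, 3) — d² to each: A:245, B:74, C:125, D:61 → nearest is D
(9, 10) — d² to each: A:65, B:4, C:73, D:65 → nearest is B
(9, 11) — d² to each: A:52, B:5, C:68, D:68 → nearest is B
(9, 5) — d² to each: A:160, B:29, C:128, D:80 → nearest is B
Tally — A:2, B:4, D:1. B captures the most (4).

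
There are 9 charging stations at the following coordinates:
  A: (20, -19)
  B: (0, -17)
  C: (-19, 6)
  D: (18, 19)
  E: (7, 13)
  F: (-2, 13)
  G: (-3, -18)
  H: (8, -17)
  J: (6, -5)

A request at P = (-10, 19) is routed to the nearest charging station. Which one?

Since √ is increasing, it suffices to compare squared distances:
|PA|² = 900 + 1444 = 2344
|PB|² = 100 + 1296 = 1396
|PC|² = 81 + 169 = 250
|PD|² = 784 + 0 = 784
|PE|² = 289 + 36 = 325
|PF|² = 64 + 36 = 100
|PG|² = 49 + 1369 = 1418
|PH|² = 324 + 1296 = 1620
|PJ|² = 256 + 576 = 832
Minimum is at F.

F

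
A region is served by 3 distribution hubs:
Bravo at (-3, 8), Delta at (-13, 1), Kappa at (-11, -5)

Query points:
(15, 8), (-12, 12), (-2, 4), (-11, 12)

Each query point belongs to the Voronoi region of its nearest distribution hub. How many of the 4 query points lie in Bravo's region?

(15, 8) — d² to each: Bravo:324, Delta:833, Kappa:845 → nearest is Bravo
(-12, 12) — d² to each: Bravo:97, Delta:122, Kappa:290 → nearest is Bravo
(-2, 4) — d² to each: Bravo:17, Delta:130, Kappa:162 → nearest is Bravo
(-11, 12) — d² to each: Bravo:80, Delta:125, Kappa:289 → nearest is Bravo
4 of the 4 points have Bravo as nearest.

4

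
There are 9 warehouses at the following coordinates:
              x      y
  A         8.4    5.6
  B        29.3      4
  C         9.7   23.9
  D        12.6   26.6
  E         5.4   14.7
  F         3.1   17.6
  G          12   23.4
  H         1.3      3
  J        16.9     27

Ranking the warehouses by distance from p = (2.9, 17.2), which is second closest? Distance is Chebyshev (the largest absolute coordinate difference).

E

d(p,A) = max(5.5, 11.6) = 11.6
d(p,B) = max(26.4, 13.2) = 26.4
d(p,C) = max(6.8, 6.7) = 6.8
d(p,D) = max(9.7, 9.4) = 9.7
d(p,E) = max(2.5, 2.5) = 2.5
d(p,F) = max(0.2, 0.4) = 0.4
d(p,G) = max(9.1, 6.2) = 9.1
d(p,H) = max(1.6, 14.2) = 14.2
d(p,J) = max(14, 9.8) = 14
Sorted ascending: F, E, C, … — the second-nearest is E.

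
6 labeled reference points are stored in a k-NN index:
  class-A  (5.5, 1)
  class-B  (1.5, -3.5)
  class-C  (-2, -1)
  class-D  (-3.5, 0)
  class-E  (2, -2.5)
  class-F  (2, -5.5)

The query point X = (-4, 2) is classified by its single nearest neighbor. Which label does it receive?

class-D

Squared Euclidean distances:
d²(X, class-A) = (-4−5.5)² + (2−1)² = 90.25 + 1 = 91.25
d²(X, class-B) = (-4−1.5)² + (2−(-3.5))² = 30.25 + 30.25 = 60.5
d²(X, class-C) = (-4−(-2))² + (2−(-1))² = 4 + 9 = 13
d²(X, class-D) = (-4−(-3.5))² + (2−0)² = 0.25 + 4 = 4.25
d²(X, class-E) = (-4−2)² + (2−(-2.5))² = 36 + 20.25 = 56.25
d²(X, class-F) = (-4−2)² + (2−(-5.5))² = 36 + 56.25 = 92.25
Minimum is at class-D.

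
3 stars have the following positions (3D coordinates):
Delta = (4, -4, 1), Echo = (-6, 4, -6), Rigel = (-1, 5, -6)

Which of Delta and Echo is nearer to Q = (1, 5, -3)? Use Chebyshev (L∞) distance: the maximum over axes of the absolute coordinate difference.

Echo

d(Q, Delta) = max(3, 9, 4) = 9
d(Q, Echo) = max(7, 1, 3) = 7
9 > 7, so Echo is closer.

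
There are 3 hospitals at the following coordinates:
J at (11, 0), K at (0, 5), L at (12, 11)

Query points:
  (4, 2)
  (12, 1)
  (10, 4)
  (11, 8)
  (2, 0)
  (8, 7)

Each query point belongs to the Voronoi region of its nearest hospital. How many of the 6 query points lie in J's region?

(4, 2) — d² to each: J:53, K:25, L:145 → nearest is K
(12, 1) — d² to each: J:2, K:160, L:100 → nearest is J
(10, 4) — d² to each: J:17, K:101, L:53 → nearest is J
(11, 8) — d² to each: J:64, K:130, L:10 → nearest is L
(2, 0) — d² to each: J:81, K:29, L:221 → nearest is K
(8, 7) — d² to each: J:58, K:68, L:32 → nearest is L
2 of the 6 points have J as nearest.

2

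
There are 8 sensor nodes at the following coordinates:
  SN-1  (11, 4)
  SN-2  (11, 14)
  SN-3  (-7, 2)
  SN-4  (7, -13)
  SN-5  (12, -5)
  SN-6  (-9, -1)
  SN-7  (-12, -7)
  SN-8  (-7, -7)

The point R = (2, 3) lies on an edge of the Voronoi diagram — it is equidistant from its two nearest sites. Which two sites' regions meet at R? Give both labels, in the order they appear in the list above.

SN-1 and SN-3

Squared distances from R to each site:
d²(R, SN-1) = 81 + 1 = 82
d²(R, SN-2) = 81 + 121 = 202
d²(R, SN-3) = 81 + 1 = 82
d²(R, SN-4) = 25 + 256 = 281
d²(R, SN-5) = 100 + 64 = 164
d²(R, SN-6) = 121 + 16 = 137
d²(R, SN-7) = 196 + 100 = 296
d²(R, SN-8) = 81 + 100 = 181
R is equidistant from SN-1 and SN-3 (both at squared distance 82), and every other site is strictly farther — so R lies on the SN-1–SN-3 Voronoi edge.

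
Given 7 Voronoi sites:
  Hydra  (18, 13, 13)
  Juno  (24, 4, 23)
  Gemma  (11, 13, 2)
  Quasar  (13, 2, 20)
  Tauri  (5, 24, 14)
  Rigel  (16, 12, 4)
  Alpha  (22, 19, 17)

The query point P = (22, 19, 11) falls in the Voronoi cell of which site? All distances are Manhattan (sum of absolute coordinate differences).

d(P, Hydra) = |22−18| + |19−13| + |11−13| = 4 + 6 + 2 = 12
d(P, Juno) = |22−24| + |19−4| + |11−23| = 2 + 15 + 12 = 29
d(P, Gemma) = |22−11| + |19−13| + |11−2| = 11 + 6 + 9 = 26
d(P, Quasar) = |22−13| + |19−2| + |11−20| = 9 + 17 + 9 = 35
d(P, Tauri) = |22−5| + |19−24| + |11−14| = 17 + 5 + 3 = 25
d(P, Rigel) = |22−16| + |19−12| + |11−4| = 6 + 7 + 7 = 20
d(P, Alpha) = |22−22| + |19−19| + |11−17| = 0 + 0 + 6 = 6
Alpha is nearest.

Alpha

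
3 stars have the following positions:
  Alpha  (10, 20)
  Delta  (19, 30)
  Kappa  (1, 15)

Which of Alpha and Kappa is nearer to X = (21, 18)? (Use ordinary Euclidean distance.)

Compare squared distances:
d²(X, Alpha) = (21−10)² + (18−20)² = 121 + 4 = 125
d²(X, Kappa) = (21−1)² + (18−15)² = 400 + 9 = 409
125 < 409, so Alpha is closer.

Alpha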